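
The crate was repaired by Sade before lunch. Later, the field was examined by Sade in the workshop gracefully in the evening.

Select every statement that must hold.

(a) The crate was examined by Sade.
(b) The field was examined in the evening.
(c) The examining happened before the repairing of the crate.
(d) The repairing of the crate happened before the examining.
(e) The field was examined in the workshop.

(b), (d), (e)

(a) Not entailed — Sade examined the field, not the crate; the crate belongs to the repairing event.
(b) Entailed — the original entails any weakening of itself; this just drops 'gracefully', 'in the workshop' and generalizes the agent.
(c) Not entailed — the narrative places the repairing before the examining, not after.
(d) Entailed — the narrative places the repairing before the examining.
(e) Entailed — every conjunct here is already in the original examining event.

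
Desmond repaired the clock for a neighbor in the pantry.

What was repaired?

'the clock' marks the patient of the repairing event.

the clock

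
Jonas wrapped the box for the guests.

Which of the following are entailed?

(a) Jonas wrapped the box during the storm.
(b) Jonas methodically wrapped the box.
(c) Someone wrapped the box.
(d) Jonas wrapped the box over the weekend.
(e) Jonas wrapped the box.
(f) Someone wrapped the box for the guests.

(c), (e), (f)

(a) Not entailed — 'during the storm' adds information not in the original event.
(b) Not entailed — 'methodically' adds information not in the original event.
(c) Entailed — this follows by dropping conjuncts from the wrapping event's description.
(d) Not entailed — 'over the weekend' adds information not in the original event.
(e) Entailed — this follows by dropping conjuncts from the wrapping event's description.
(f) Entailed — the original entails any weakening of itself; this just generalizes the agent.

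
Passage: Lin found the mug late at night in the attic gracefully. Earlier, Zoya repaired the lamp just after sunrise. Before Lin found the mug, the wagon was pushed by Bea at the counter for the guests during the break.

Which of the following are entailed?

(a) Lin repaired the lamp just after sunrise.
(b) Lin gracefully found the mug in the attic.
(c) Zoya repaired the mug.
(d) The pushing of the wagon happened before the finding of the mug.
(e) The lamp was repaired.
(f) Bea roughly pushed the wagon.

(a) Not entailed — the passage has Zoya repairing the lamp, not Lin.
(b) Entailed — dropping 'late at night' leaves a sub-description the original still satisfies.
(c) Not entailed — Zoya repaired the lamp, not the mug; the mug belongs to the finding event.
(d) Entailed — the narrative places the pushing before the finding.
(e) Entailed — dropping 'just after sunrise' and generalizing the agent leaves a sub-description the original still satisfies.
(f) Not entailed — 'roughly' adds information not in the original event.

(b), (d), (e)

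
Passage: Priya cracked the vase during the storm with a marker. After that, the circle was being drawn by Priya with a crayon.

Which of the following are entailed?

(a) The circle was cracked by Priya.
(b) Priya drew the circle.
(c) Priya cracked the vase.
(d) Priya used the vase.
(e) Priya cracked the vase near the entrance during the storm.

(c)

(a) Not entailed — Priya cracked the vase, not the circle; the circle belongs to the drawing event.
(b) Not entailed — 'was drawing' is progressive on an accomplishment; it does not entail the completed 'drew'.
(c) Entailed — the original entails any weakening of itself; this just drops 'with a marker', 'during the storm'.
(d) Not entailed — the vase is the patient, not an instrument — Priya used a marker.
(e) Not entailed — 'near the entrance' adds information not in the original event.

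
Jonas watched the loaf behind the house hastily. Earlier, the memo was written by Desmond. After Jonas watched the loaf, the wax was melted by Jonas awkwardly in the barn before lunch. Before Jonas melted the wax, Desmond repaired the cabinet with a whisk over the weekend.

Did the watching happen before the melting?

yes

The narrative orders the watching before the melting.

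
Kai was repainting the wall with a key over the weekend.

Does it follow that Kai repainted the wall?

no

'was repainting' is progressive; for an accomplishment like 'repaint the wall', it doesn't entail completion.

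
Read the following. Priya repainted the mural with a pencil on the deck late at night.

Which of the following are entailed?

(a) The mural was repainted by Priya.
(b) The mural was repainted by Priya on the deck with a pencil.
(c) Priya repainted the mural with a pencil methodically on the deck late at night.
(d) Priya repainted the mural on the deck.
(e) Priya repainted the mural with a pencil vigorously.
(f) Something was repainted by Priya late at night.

(a) Entailed — this follows by dropping conjuncts from the repainting event's description.
(b) Entailed — the original entails any weakening of itself; this just drops 'late at night'.
(c) Not entailed — 'methodically' adds information not in the original event.
(d) Entailed — dropping 'with a pencil', 'late at night' leaves a sub-description the original still satisfies.
(e) Not entailed — 'vigorously' adds information not in the original event.
(f) Entailed — this follows by dropping conjuncts from the repainting event's description.

(a), (b), (d), (f)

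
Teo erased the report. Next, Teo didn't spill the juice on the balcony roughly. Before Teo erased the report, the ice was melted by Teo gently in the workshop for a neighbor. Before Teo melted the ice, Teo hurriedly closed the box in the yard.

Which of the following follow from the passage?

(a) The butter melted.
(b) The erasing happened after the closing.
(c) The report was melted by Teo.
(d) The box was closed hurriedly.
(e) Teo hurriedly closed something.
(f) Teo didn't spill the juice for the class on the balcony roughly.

(a) Not entailed — the ice is what melted, not the butter.
(b) Entailed — the narrative places the closing before the erasing.
(c) Not entailed — Teo melted the ice, not the report; the report belongs to the erasing event.
(d) Entailed — every conjunct here is already in the original closing event.
(e) Entailed — the original entails any weakening of itself; this just drops 'in the yard' and generalizes the patient.
(f) Entailed — under negation, adding a further restriction is entailed: if no such spilling event occurred, none occurred for the class either.

(b), (d), (e), (f)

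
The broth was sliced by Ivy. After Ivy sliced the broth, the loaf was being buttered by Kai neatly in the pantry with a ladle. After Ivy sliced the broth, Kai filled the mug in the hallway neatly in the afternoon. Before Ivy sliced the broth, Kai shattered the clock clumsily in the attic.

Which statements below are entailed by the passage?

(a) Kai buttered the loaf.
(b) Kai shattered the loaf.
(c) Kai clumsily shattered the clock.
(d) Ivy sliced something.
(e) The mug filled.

(c), (d), (e)

(a) Not entailed — 'was buttering' is progressive on an accomplishment; it does not entail the completed 'buttered'.
(b) Not entailed — Kai shattered the clock, not the loaf; the loaf belongs to the buttering event.
(c) Entailed — this follows by dropping conjuncts from the shattering event's description.
(d) Entailed — the original entails any weakening of itself; this just generalizes the patient.
(e) Entailed — 'Kai filled the mug' is causative; it entails the inchoative 'the mug filled'.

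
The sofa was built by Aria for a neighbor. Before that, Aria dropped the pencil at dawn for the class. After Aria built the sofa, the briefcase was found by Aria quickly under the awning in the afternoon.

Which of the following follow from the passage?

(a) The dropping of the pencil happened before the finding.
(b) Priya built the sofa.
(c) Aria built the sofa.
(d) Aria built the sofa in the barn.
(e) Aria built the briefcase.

(a) Entailed — the narrative places the dropping before the finding.
(b) Not entailed — the passage has Aria building the sofa, not Priya.
(c) Entailed — dropping 'for a neighbor' leaves a sub-description the original still satisfies.
(d) Not entailed — 'in the barn' adds information not in the original event.
(e) Not entailed — Aria built the sofa, not the briefcase; the briefcase belongs to the finding event.

(a), (c)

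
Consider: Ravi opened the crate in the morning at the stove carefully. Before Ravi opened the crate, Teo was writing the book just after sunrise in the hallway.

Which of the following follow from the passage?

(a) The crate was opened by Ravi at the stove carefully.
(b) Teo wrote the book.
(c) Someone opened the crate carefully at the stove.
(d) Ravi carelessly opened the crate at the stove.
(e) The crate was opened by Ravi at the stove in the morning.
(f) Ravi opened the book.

(a) Entailed — the original entails any weakening of itself; this just drops 'in the morning'.
(b) Not entailed — 'was writing' is progressive on an accomplishment; it does not entail the completed 'wrote'.
(c) Entailed — the original entails any weakening of itself; this just drops 'in the morning' and generalizes the agent.
(d) Not entailed — 'carelessly' adds a manner not in (and inconsistent with) the original.
(e) Entailed — the original entails any weakening of itself; this just drops 'carefully'.
(f) Not entailed — Ravi opened the crate, not the book; the book belongs to the writing event.

(a), (c), (e)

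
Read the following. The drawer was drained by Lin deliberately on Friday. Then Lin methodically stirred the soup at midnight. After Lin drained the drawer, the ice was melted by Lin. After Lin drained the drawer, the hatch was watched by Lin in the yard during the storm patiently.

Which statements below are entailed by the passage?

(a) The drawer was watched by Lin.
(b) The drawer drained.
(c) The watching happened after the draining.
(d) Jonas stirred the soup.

(a) Not entailed — Lin watched the hatch, not the drawer; the drawer belongs to the draining event.
(b) Entailed — 'Lin drained the drawer' is causative; it entails the inchoative 'the drawer drained'.
(c) Entailed — the narrative places the draining before the watching.
(d) Not entailed — the passage has Lin stirring the soup, not Jonas.

(b), (c)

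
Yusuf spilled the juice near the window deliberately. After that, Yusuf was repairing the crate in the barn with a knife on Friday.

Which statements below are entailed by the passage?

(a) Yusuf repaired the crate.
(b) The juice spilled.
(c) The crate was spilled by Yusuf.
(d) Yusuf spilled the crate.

(b)

(a) Not entailed — 'was repairing' is progressive on an accomplishment; it does not entail the completed 'repaired'.
(b) Entailed — 'Yusuf spilled the juice' is causative; it entails the inchoative 'the juice spilled'.
(c) Not entailed — Yusuf spilled the juice, not the crate; the crate belongs to the repairing event.
(d) Not entailed — Yusuf spilled the juice, not the crate; the crate belongs to the repairing event.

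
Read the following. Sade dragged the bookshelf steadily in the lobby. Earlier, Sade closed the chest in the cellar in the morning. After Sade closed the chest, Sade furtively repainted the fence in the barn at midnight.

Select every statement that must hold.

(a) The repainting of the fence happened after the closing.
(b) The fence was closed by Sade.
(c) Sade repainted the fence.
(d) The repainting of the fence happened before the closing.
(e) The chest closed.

(a) Entailed — the narrative places the closing before the repainting.
(b) Not entailed — Sade closed the chest, not the fence; the fence belongs to the repainting event.
(c) Entailed — this follows by dropping conjuncts from the repainting event's description.
(d) Not entailed — the narrative places the closing before the repainting, not after.
(e) Entailed — 'Sade closed the chest' is causative; it entails the inchoative 'the chest closed'.

(a), (c), (e)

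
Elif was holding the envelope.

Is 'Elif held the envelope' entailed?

yes

'hold' is atelic; if Elif was holding the envelope, then Elif held the envelope (for some time).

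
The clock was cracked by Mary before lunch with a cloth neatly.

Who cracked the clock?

'Mary' marks the agent of the cracking event.

Mary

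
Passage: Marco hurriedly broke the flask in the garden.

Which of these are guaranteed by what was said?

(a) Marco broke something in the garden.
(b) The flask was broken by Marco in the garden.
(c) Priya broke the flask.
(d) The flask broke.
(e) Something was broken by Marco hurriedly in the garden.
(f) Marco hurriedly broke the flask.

(a), (b), (d), (e), (f)

(a) Entailed — dropping 'hurriedly' and generalizing the patient leaves a sub-description the original still satisfies.
(b) Entailed — dropping 'hurriedly' leaves a sub-description the original still satisfies.
(c) Not entailed — the passage has Marco breaking the flask, not Priya.
(d) Entailed — 'Marco broke the flask' is causative; it entails the inchoative 'the flask broke'.
(e) Entailed — every conjunct here is already in the original breaking event.
(f) Entailed — the original entails any weakening of itself; this just drops 'in the garden'.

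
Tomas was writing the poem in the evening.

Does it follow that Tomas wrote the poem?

no

'was writing' is progressive; for an accomplishment like 'write the poem', it doesn't entail completion.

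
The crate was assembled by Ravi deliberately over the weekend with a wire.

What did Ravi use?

a wire

'with a wire' marks the instrument of the assembling event.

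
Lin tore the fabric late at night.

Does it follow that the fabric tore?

'Lin tore the fabric' is the causative; it entails the inchoative 'the fabric tore'.

yes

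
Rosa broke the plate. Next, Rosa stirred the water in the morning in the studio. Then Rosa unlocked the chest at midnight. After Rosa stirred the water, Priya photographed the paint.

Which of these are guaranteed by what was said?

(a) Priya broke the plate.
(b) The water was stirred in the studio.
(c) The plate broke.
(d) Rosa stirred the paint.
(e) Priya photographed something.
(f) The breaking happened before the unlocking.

(b), (c), (e), (f)

(a) Not entailed — the passage has Rosa breaking the plate, not Priya.
(b) Entailed — this follows by dropping conjuncts from the stirring event's description.
(c) Entailed — 'Rosa broke the plate' is causative; it entails the inchoative 'the plate broke'.
(d) Not entailed — Rosa stirred the water, not the paint; the paint belongs to the photographing event.
(e) Entailed — this follows by dropping conjuncts from the photographing event's description.
(f) Entailed — the narrative places the breaking before the unlocking.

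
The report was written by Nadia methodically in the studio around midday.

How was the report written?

methodically

'methodically' marks the manner of the writing event.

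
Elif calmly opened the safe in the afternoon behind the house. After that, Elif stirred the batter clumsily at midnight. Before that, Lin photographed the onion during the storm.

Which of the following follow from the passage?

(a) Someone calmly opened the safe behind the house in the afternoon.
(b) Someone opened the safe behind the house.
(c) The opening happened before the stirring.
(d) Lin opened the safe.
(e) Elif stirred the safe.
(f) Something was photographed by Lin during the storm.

(a) Entailed — this follows by dropping conjuncts from the opening event's description.
(b) Entailed — the original entails any weakening of itself; this just drops 'in the afternoon', 'calmly' and generalizes the agent.
(c) Entailed — the narrative places the opening before the stirring.
(d) Not entailed — the passage has Elif opening the safe, not Lin.
(e) Not entailed — Elif stirred the batter, not the safe; the safe belongs to the opening event.
(f) Entailed — generalizing the patient leaves a sub-description the original still satisfies.

(a), (b), (c), (f)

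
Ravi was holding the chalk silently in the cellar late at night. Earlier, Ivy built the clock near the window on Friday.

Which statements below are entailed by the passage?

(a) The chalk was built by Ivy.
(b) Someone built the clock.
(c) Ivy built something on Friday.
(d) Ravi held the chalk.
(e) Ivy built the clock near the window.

(b), (c), (d), (e)

(a) Not entailed — Ivy built the clock, not the chalk; the chalk belongs to the holding event.
(b) Entailed — dropping 'on Friday', 'near the window' and generalizing the agent leaves a sub-description the original still satisfies.
(c) Entailed — dropping 'near the window' and generalizing the patient leaves a sub-description the original still satisfies.
(d) Entailed — 'hold' is an activity; 'was holding' entails that some holding happened, so 'held' holds.
(e) Entailed — the original entails any weakening of itself; this just drops 'on Friday'.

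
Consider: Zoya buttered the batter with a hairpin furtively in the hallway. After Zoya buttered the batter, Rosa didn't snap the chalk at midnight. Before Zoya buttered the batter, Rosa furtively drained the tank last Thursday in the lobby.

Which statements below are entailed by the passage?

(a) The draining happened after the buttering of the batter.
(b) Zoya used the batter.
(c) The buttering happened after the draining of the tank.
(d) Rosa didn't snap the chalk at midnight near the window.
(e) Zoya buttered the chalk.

(c), (d)

(a) Not entailed — the narrative places the draining before the buttering, not after.
(b) Not entailed — the batter is the patient, not an instrument — Zoya used a hairpin.
(c) Entailed — the narrative places the draining before the buttering.
(d) Entailed — under negation, adding a further restriction is entailed: if no such snapping event occurred, none occurred near the window either.
(e) Not entailed — Zoya buttered the batter, not the chalk; the chalk belongs to the snapping event.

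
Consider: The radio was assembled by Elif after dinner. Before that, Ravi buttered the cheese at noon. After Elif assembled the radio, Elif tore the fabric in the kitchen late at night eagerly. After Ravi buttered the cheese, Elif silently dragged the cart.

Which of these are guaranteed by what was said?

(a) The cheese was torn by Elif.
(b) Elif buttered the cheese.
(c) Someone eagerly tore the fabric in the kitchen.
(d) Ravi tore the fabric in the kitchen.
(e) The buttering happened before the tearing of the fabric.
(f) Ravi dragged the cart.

(c), (e)

(a) Not entailed — Elif tore the fabric, not the cheese; the cheese belongs to the buttering event.
(b) Not entailed — the passage has Ravi buttering the cheese, not Elif.
(c) Entailed — dropping 'late at night' and generalizing the agent leaves a sub-description the original still satisfies.
(d) Not entailed — the passage has Elif tearing the fabric, not Ravi.
(e) Entailed — the narrative places the buttering before the tearing.
(f) Not entailed — the passage has Elif dragging the cart, not Ravi.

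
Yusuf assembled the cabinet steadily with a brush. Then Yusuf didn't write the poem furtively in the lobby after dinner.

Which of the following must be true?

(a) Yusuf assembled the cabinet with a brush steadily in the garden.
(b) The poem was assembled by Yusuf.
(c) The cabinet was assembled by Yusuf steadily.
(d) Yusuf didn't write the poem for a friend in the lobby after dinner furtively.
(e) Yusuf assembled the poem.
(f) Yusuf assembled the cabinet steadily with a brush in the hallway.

(c), (d)

(a) Not entailed — 'in the garden' adds information not in the original event.
(b) Not entailed — Yusuf assembled the cabinet, not the poem; the poem belongs to the writing event.
(c) Entailed — this follows by dropping conjuncts from the assembling event's description.
(d) Entailed — under negation, adding a further restriction is entailed: if no such writing event occurred, none occurred for a friend either.
(e) Not entailed — Yusuf assembled the cabinet, not the poem; the poem belongs to the writing event.
(f) Not entailed — 'in the hallway' adds information not in the original event.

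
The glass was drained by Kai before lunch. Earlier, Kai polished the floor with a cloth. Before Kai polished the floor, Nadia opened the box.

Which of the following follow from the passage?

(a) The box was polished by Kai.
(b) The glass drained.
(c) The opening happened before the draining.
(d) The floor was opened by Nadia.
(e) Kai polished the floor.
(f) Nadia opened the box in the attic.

(a) Not entailed — Kai polished the floor, not the box; the box belongs to the opening event.
(b) Entailed — 'Kai drained the glass' is causative; it entails the inchoative 'the glass drained'.
(c) Entailed — the narrative places the opening before the draining.
(d) Not entailed — Nadia opened the box, not the floor; the floor belongs to the polishing event.
(e) Entailed — dropping 'with a cloth' leaves a sub-description the original still satisfies.
(f) Not entailed — 'in the attic' adds information not in the original event.

(b), (c), (e)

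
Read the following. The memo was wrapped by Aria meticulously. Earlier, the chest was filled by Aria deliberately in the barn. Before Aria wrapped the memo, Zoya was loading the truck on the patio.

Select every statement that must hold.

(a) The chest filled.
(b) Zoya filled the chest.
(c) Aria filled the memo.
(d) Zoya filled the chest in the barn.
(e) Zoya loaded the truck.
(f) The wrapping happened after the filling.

(a) Entailed — 'Aria filled the chest' is causative; it entails the inchoative 'the chest filled'.
(b) Not entailed — the passage has Aria filling the chest, not Zoya.
(c) Not entailed — Aria filled the chest, not the memo; the memo belongs to the wrapping event.
(d) Not entailed — the passage has Aria filling the chest, not Zoya.
(e) Not entailed — 'was loading' is progressive on an accomplishment; it does not entail the completed 'loaded'.
(f) Entailed — the narrative places the filling before the wrapping.

(a), (f)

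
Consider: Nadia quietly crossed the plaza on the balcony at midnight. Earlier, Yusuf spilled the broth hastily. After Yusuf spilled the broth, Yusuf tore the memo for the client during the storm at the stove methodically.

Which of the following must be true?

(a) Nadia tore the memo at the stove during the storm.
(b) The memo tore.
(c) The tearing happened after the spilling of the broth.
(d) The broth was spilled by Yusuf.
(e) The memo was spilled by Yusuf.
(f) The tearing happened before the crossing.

(b), (c), (d)

(a) Not entailed — the passage has Yusuf tearing the memo, not Nadia.
(b) Entailed — 'Yusuf tore the memo' is causative; it entails the inchoative 'the memo tore'.
(c) Entailed — the narrative places the spilling before the tearing.
(d) Entailed — the original entails any weakening of itself; this just drops 'hastily'.
(e) Not entailed — Yusuf spilled the broth, not the memo; the memo belongs to the tearing event.
(f) Not entailed — the narrative doesn't order the tearing relative to the crossing.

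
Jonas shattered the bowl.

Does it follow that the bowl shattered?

'Jonas shattered the bowl' is the causative; it entails the inchoative 'the bowl shattered'.

yes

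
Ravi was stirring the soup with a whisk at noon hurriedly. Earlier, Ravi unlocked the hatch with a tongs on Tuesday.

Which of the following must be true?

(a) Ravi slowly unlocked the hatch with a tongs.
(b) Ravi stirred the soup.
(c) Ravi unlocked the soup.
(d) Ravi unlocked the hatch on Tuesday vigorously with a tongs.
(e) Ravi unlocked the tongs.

(b)

(a) Not entailed — 'slowly' adds information not in the original event.
(b) Entailed — 'stir' is an activity; 'was stirring' entails that some stirring happened, so 'stirred' holds.
(c) Not entailed — Ravi unlocked the hatch, not the soup; the soup belongs to the stirring event.
(d) Not entailed — 'vigorously' adds information not in the original event.
(e) Not entailed — the tongs is the instrument, not what was unlocked.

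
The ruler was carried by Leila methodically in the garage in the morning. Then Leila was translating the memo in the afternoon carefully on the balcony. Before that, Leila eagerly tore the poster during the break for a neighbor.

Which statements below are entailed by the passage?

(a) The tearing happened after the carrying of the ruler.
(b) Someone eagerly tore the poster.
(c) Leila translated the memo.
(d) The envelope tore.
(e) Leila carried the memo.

(b)

(a) Not entailed — the narrative doesn't order the carrying relative to the tearing.
(b) Entailed — every conjunct here is already in the original tearing event.
(c) Not entailed — 'was translating' is progressive on an accomplishment; it does not entail the completed 'translated'.
(d) Not entailed — the poster is what tore, not the envelope.
(e) Not entailed — Leila carried the ruler, not the memo; the memo belongs to the translating event.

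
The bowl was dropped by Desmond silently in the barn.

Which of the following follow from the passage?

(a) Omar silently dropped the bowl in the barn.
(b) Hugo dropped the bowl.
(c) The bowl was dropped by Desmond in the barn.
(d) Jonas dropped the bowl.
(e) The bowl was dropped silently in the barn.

(c), (e)

(a) Not entailed — the passage has Desmond dropping the bowl, not Omar.
(b) Not entailed — the passage has Desmond dropping the bowl, not Hugo.
(c) Entailed — this follows by dropping conjuncts from the dropping event's description.
(d) Not entailed — the passage has Desmond dropping the bowl, not Jonas.
(e) Entailed — the original entails any weakening of itself; this just generalizes the agent.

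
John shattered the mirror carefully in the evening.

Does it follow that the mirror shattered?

yes

'John shattered the mirror' is the causative; it entails the inchoative 'the mirror shattered'.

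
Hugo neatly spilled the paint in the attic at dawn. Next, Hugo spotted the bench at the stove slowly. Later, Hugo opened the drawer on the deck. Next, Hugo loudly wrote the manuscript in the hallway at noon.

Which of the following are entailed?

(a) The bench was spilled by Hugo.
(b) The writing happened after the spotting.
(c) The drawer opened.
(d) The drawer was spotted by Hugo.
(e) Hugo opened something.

(b), (c), (e)

(a) Not entailed — Hugo spilled the paint, not the bench; the bench belongs to the spotting event.
(b) Entailed — the narrative places the spotting before the writing.
(c) Entailed — 'Hugo opened the drawer' is causative; it entails the inchoative 'the drawer opened'.
(d) Not entailed — Hugo spotted the bench, not the drawer; the drawer belongs to the opening event.
(e) Entailed — the original entails any weakening of itself; this just drops 'on the deck' and generalizes the patient.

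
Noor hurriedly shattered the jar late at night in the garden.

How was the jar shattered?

hurriedly

'hurriedly' marks the manner of the shattering event.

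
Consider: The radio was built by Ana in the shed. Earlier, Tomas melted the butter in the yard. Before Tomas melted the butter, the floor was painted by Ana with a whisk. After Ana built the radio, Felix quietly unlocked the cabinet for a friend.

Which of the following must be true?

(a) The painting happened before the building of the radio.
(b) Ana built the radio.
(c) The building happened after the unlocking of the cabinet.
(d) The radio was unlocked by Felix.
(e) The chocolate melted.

(a) Entailed — the narrative places the painting before the building.
(b) Entailed — the original entails any weakening of itself; this just drops 'in the shed'.
(c) Not entailed — the narrative places the building before the unlocking, not after.
(d) Not entailed — Felix unlocked the cabinet, not the radio; the radio belongs to the building event.
(e) Not entailed — the butter is what melted, not the chocolate.

(a), (b)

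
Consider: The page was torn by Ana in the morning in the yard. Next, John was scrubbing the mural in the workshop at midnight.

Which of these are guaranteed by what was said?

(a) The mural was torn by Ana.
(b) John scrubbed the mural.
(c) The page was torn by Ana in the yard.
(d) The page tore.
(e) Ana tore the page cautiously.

(b), (c), (d)

(a) Not entailed — Ana tore the page, not the mural; the mural belongs to the scrubbing event.
(b) Entailed — 'scrub' is an activity; 'was scrubbing' entails that some scrubbing happened, so 'scrubbed' holds.
(c) Entailed — dropping 'in the morning' leaves a sub-description the original still satisfies.
(d) Entailed — 'Ana tore the page' is causative; it entails the inchoative 'the page tore'.
(e) Not entailed — 'cautiously' adds information not in the original event.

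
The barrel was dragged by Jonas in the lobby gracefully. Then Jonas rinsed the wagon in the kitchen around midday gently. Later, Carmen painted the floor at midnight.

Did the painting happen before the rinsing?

no

The narrative orders the rinsing before the painting.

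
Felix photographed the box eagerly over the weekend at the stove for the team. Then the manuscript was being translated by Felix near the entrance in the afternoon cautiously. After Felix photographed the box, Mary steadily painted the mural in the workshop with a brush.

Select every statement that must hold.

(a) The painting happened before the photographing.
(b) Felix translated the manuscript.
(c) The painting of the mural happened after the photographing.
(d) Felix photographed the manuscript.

(c)

(a) Not entailed — the narrative places the photographing before the painting, not after.
(b) Not entailed — 'was translating' is progressive on an accomplishment; it does not entail the completed 'translated'.
(c) Entailed — the narrative places the photographing before the painting.
(d) Not entailed — Felix photographed the box, not the manuscript; the manuscript belongs to the translating event.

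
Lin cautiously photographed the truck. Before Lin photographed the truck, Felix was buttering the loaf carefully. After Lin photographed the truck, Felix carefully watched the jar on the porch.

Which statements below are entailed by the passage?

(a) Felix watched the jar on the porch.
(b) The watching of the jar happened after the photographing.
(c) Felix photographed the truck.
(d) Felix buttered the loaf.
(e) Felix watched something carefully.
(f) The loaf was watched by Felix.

(a), (b), (e)

(a) Entailed — dropping 'carefully' leaves a sub-description the original still satisfies.
(b) Entailed — the narrative places the photographing before the watching.
(c) Not entailed — the passage has Lin photographing the truck, not Felix.
(d) Not entailed — 'was buttering' is progressive on an accomplishment; it does not entail the completed 'buttered'.
(e) Entailed — this follows by dropping conjuncts from the watching event's description.
(f) Not entailed — Felix watched the jar, not the loaf; the loaf belongs to the buttering event.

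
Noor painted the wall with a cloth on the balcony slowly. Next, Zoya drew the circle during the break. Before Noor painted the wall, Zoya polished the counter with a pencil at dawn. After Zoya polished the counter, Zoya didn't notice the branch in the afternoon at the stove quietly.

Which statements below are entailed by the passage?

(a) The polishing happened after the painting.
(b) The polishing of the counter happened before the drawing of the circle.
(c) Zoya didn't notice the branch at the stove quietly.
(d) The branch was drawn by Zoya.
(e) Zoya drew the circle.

(a) Not entailed — the narrative places the polishing before the painting, not after.
(b) Entailed — the narrative places the polishing before the drawing.
(c) Not entailed — dropping 'in the afternoon' under negation is not valid — the original leaves open that Zoya noticed the branch some other way.
(d) Not entailed — Zoya drew the circle, not the branch; the branch belongs to the noticing event.
(e) Entailed — this follows by dropping conjuncts from the drawing event's description.

(b), (e)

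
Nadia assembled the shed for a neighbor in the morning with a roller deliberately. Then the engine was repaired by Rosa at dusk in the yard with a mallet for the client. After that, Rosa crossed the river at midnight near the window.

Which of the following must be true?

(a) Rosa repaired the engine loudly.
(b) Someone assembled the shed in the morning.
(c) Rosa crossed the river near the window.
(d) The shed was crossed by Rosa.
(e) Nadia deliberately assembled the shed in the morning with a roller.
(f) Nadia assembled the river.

(a) Not entailed — 'loudly' adds information not in the original event.
(b) Entailed — this follows by dropping conjuncts from the assembling event's description.
(c) Entailed — every conjunct here is already in the original crossing event.
(d) Not entailed — Rosa crossed the river, not the shed; the shed belongs to the assembling event.
(e) Entailed — dropping 'for a neighbor' leaves a sub-description the original still satisfies.
(f) Not entailed — Nadia assembled the shed, not the river; the river belongs to the crossing event.

(b), (c), (e)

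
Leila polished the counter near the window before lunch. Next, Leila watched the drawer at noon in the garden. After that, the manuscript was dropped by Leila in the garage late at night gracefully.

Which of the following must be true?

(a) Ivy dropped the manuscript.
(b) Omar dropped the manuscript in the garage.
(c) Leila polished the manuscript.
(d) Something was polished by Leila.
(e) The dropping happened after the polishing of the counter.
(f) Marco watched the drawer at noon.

(a) Not entailed — the passage has Leila dropping the manuscript, not Ivy.
(b) Not entailed — the passage has Leila dropping the manuscript, not Omar.
(c) Not entailed — Leila polished the counter, not the manuscript; the manuscript belongs to the dropping event.
(d) Entailed — dropping 'before lunch', 'near the window' and generalizing the patient leaves a sub-description the original still satisfies.
(e) Entailed — the narrative places the polishing before the dropping.
(f) Not entailed — the passage has Leila watching the drawer, not Marco.

(d), (e)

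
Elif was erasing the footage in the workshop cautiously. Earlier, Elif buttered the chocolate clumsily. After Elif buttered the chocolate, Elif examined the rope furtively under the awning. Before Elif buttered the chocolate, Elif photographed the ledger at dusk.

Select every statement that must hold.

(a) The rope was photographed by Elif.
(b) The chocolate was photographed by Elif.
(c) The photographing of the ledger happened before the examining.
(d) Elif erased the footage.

(a) Not entailed — Elif photographed the ledger, not the rope; the rope belongs to the examining event.
(b) Not entailed — Elif photographed the ledger, not the chocolate; the chocolate belongs to the buttering event.
(c) Entailed — the narrative places the photographing before the examining.
(d) Not entailed — 'was erasing' is progressive on an accomplishment; it does not entail the completed 'erased'.

(c)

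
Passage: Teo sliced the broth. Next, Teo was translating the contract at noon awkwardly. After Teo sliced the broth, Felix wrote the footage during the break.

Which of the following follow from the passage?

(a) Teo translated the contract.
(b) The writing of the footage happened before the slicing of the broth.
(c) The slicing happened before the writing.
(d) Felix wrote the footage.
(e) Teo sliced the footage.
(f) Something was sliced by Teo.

(c), (d), (f)

(a) Not entailed — 'was translating' is progressive on an accomplishment; it does not entail the completed 'translated'.
(b) Not entailed — the narrative places the slicing before the writing, not after.
(c) Entailed — the narrative places the slicing before the writing.
(d) Entailed — every conjunct here is already in the original writing event.
(e) Not entailed — Teo sliced the broth, not the footage; the footage belongs to the writing event.
(f) Entailed — generalizing the patient leaves a sub-description the original still satisfies.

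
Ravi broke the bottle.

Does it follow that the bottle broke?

'Ravi broke the bottle' is the causative; it entails the inchoative 'the bottle broke'.

yes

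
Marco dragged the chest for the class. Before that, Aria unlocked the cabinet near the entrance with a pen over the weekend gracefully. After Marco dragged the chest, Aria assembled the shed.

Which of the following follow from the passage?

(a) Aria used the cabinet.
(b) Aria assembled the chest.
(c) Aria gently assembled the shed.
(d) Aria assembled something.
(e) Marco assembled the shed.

(a) Not entailed — the cabinet is the patient, not an instrument — Aria used a pen.
(b) Not entailed — Aria assembled the shed, not the chest; the chest belongs to the dragging event.
(c) Not entailed — 'gently' adds information not in the original event.
(d) Entailed — this follows by dropping conjuncts from the assembling event's description.
(e) Not entailed — the passage has Aria assembling the shed, not Marco.

(d)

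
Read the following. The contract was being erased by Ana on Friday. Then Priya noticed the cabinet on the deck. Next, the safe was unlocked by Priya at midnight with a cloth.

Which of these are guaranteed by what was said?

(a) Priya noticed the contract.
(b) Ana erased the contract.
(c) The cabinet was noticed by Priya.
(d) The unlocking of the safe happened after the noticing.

(a) Not entailed — Priya noticed the cabinet, not the contract; the contract belongs to the erasing event.
(b) Not entailed — 'was erasing' is progressive on an accomplishment; it does not entail the completed 'erased'.
(c) Entailed — every conjunct here is already in the original noticing event.
(d) Entailed — the narrative places the noticing before the unlocking.

(c), (d)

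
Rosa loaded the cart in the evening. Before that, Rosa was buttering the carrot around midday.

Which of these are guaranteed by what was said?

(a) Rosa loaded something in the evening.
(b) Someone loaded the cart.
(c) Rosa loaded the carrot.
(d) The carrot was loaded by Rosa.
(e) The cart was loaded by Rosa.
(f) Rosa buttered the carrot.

(a), (b), (e)

(a) Entailed — the original entails any weakening of itself; this just generalizes the patient.
(b) Entailed — the original entails any weakening of itself; this just drops 'in the evening' and generalizes the agent.
(c) Not entailed — Rosa loaded the cart, not the carrot; the carrot belongs to the buttering event.
(d) Not entailed — Rosa loaded the cart, not the carrot; the carrot belongs to the buttering event.
(e) Entailed — every conjunct here is already in the original loading event.
(f) Not entailed — 'was buttering' is progressive on an accomplishment; it does not entail the completed 'buttered'.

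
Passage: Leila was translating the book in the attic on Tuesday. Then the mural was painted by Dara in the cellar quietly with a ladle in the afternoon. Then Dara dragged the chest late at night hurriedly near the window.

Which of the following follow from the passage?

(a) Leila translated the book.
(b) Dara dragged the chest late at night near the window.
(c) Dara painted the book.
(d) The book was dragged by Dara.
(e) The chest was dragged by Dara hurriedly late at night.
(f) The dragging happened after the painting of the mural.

(a) Not entailed — 'was translating' is progressive on an accomplishment; it does not entail the completed 'translated'.
(b) Entailed — dropping 'hurriedly' leaves a sub-description the original still satisfies.
(c) Not entailed — Dara painted the mural, not the book; the book belongs to the translating event.
(d) Not entailed — Dara dragged the chest, not the book; the book belongs to the translating event.
(e) Entailed — dropping 'near the window' leaves a sub-description the original still satisfies.
(f) Entailed — the narrative places the painting before the dragging.

(b), (e), (f)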